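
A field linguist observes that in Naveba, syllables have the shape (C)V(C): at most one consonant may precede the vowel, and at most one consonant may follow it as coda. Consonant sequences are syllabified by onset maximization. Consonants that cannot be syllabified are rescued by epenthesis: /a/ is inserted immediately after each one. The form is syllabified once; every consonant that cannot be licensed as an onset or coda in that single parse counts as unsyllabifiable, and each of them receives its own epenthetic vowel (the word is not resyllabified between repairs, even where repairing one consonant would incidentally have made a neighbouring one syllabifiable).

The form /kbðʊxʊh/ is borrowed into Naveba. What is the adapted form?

The consonants /k/, /b/ cannot be parsed into a legal (C)V(C) syllable (at most one coda consonant is licensed; onsets are limited to one consonant).
Epenthesis after each stranded consonant: /k/ → /ka/, /b/ → /ba/.

kabaðʊxʊh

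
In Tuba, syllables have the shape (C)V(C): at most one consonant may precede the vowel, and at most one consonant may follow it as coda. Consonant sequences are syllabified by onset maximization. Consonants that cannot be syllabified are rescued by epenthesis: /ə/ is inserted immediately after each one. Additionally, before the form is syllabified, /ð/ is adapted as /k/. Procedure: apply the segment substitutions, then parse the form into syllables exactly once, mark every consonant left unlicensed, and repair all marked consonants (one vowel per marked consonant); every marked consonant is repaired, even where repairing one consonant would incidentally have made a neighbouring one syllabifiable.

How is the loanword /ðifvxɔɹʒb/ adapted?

Substitution: /ð/ → /k/, giving /kifvxɔɹʒb/.
The consonants /v/, /ʒ/, /b/ cannot be parsed into a legal (C)V(C) syllable (at most one coda consonant is licensed; onsets are limited to one consonant).
Each unlicensed consonant becomes the onset of a new syllable: /v/ → /və/, /ʒ/ → /ʒə/, /b/ → /bə/.

kifvəxɔɹʒəbə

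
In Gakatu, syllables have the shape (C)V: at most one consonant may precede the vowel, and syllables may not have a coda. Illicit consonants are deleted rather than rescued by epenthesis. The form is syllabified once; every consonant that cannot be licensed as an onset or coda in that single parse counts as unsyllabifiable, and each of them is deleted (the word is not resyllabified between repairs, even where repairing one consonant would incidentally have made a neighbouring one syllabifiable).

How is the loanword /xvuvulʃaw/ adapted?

The consonants /x/, /l/, /w/ cannot be parsed into a legal (C)V syllable (no codas are permitted; onsets are limited to one consonant).
Each unlicensed consonant is deleted: /x/, /l/, /w/.

vuvuʃa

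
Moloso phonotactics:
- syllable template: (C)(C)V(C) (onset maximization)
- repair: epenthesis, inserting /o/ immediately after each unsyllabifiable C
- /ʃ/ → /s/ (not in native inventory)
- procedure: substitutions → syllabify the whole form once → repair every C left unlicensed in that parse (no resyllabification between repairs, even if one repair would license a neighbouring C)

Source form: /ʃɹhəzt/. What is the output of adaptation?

soɹhəzto

Substitution: /ʃ/ → /s/, giving /sɹhəzt/.
The consonants /s/, /t/ cannot be parsed into a legal (C)(C)V(C) syllable (at most one coda consonant is licensed; onsets may contain at most 2 consonants).
Inserting the epenthetic vowel yields /s/ → /so/, /t/ → /to/.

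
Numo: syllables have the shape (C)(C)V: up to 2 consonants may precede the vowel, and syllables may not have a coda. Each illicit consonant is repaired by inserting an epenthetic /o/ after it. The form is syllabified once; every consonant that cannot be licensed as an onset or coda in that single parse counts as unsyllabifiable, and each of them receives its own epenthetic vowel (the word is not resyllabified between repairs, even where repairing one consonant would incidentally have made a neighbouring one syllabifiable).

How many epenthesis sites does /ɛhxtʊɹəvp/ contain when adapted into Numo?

3

The unsyllabifiable consonants are /h/, /v/, /p/; each receives one epenthetic vowel.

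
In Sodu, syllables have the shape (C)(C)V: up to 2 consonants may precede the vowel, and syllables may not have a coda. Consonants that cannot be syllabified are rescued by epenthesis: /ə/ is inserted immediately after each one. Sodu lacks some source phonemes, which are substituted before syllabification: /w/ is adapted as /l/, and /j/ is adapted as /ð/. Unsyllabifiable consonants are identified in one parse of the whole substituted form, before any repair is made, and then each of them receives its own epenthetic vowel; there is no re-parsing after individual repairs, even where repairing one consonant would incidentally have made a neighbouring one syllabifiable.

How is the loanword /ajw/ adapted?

aðələ

Substitution: /j/ → /ð/, /w/ → /l/, giving /aðl/.
The consonants /ð/, /l/ cannot be parsed into a legal (C)(C)V syllable (no codas are permitted; onsets may contain at most 2 consonants).
Epenthesis after each stranded consonant: /ð/ → /ðə/, /l/ → /lə/.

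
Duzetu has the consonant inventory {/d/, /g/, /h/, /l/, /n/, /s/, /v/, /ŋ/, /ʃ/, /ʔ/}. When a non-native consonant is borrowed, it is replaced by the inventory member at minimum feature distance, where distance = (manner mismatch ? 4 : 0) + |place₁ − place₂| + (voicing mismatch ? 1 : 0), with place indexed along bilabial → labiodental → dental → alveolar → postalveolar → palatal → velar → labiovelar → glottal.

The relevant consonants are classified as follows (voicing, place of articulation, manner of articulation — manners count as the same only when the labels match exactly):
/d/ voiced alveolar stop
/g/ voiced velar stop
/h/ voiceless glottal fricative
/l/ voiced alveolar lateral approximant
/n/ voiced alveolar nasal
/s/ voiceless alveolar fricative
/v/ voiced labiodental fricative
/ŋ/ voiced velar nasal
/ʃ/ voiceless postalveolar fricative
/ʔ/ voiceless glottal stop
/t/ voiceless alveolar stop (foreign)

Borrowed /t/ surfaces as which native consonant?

/d/ is closest: same manner (stop), place distance 0 (alveolar→alveolar), voicing differs (+1); total 1. Next closest is /g/ at distance 4.

d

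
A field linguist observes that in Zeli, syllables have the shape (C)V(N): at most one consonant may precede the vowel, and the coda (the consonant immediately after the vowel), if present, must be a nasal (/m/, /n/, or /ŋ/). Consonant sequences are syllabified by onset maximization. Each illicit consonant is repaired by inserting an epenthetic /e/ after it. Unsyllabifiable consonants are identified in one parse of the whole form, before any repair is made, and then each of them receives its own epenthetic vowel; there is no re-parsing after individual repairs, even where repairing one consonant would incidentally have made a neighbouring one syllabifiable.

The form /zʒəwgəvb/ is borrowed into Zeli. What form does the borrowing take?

zeʒəwegəvebe

The consonants /z/, /w/, /v/, /b/ cannot be parsed into a legal (C)V(N) syllable (only a nasal (/m/, /n/, or /ŋ/) is licensed in coda position; onsets are limited to one consonant).
Inserting the epenthetic vowel yields /z/ → /ze/, /w/ → /we/, /v/ → /ve/, /b/ → /be/.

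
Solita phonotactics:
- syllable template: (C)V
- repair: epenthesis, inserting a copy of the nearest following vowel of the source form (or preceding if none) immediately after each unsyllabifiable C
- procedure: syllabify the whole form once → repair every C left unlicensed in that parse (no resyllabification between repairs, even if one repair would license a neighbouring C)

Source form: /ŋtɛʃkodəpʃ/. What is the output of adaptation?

ŋɛtɛʃokodəpəʃə

Syllabifying with onset maximization leaves /ŋ/, /ʃ/, /p/, /ʃ/ stranded (no codas are permitted; onsets are limited to one consonant).
Inserting the epenthetic vowel yields /ŋ/ → /ŋɛ/, /ʃ/ → /ʃo/, /p/ → /pə/, /ʃ/ → /ʃə/.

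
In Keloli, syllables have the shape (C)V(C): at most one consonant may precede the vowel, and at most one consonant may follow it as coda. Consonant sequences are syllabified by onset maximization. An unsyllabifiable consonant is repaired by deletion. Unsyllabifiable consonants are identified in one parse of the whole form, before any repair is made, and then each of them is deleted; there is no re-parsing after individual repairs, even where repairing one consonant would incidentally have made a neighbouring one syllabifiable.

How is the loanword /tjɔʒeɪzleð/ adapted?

jɔʒeɪzleð

Syllabifying with onset maximization leaves /t/ stranded (at most one coda consonant is licensed; onsets are limited to one consonant).
Deletion applies to /t/.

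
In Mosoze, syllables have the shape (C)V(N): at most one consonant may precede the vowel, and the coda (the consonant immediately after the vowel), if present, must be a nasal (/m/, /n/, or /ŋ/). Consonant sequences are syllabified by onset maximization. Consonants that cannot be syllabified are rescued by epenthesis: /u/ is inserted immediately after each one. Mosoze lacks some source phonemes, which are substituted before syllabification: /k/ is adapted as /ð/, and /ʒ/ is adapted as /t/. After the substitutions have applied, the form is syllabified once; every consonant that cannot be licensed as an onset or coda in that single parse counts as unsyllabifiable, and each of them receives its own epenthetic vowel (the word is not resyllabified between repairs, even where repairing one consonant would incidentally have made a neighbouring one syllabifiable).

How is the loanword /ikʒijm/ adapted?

Substitution: /k/ → /ð/, /ʒ/ → /t/, giving /iðtijm/.
Syllabifying with onset maximization leaves /ð/, /j/, /m/ stranded (only a nasal (/m/, /n/, or /ŋ/) is licensed in coda position; onsets are limited to one consonant).
Inserting the epenthetic vowel yields /ð/ → /ðu/, /j/ → /ju/, /m/ → /mu/.

iðutijumu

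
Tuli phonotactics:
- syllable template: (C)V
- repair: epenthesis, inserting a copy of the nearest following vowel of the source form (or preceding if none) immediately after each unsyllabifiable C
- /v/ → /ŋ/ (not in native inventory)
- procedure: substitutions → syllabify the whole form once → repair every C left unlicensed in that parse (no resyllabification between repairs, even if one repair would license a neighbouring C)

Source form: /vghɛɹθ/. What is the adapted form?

ŋɛgɛhɛɹɛθɛ

Substitution: /v/ → /ŋ/, giving /ŋghɛɹθ/.
The consonants /ŋ/, /g/, /ɹ/, /θ/ cannot be parsed into a legal (C)V syllable (no codas are permitted; onsets are limited to one consonant).
Each unlicensed consonant becomes the onset of a new syllable: /ŋ/ → /ŋɛ/, /g/ → /gɛ/, /ɹ/ → /ɹɛ/, /θ/ → /θɛ/.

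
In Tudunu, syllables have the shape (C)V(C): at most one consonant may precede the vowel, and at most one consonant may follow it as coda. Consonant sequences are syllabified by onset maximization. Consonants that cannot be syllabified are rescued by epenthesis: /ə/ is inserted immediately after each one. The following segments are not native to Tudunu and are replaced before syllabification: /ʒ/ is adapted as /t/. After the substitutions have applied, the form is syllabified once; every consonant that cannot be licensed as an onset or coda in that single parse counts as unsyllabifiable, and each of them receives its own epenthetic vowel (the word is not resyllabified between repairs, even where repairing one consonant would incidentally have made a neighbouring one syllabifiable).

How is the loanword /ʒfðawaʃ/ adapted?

Substitution: /ʒ/ → /t/, giving /tfðawaʃ/.
Syllabifying with onset maximization leaves /t/, /f/ stranded (at most one coda consonant is licensed; onsets are limited to one consonant).
Epenthesis after each stranded consonant: /t/ → /tə/, /f/ → /fə/.

təfəðawaʃ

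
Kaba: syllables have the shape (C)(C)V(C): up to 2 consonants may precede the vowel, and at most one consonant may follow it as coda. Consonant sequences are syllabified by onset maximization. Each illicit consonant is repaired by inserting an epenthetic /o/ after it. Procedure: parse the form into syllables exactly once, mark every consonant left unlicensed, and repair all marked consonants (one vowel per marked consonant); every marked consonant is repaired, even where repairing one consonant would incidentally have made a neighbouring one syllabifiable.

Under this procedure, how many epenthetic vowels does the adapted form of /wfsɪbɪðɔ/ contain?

1

The unsyllabifiable consonants are /w/; each receives one epenthetic vowel.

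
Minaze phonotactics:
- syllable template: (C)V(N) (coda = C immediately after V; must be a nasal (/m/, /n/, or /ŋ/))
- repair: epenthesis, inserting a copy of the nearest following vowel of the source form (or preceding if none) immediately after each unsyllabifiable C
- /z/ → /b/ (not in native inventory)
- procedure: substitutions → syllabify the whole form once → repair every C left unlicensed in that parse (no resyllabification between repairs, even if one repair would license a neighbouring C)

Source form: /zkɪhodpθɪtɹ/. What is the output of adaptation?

Substitution: /z/ → /b/, giving /bkɪhodpθɪtɹ/.
The consonants /b/, /d/, /p/, /t/, /ɹ/ cannot be parsed into a legal (C)V(N) syllable (only a nasal (/m/, /n/, or /ŋ/) is licensed in coda position; onsets are limited to one consonant).
Each unlicensed consonant becomes the onset of a new syllable: /b/ → /bɪ/, /d/ → /dɪ/, /p/ → /pɪ/, /t/ → /tɪ/, /ɹ/ → /ɹɪ/.

bɪkɪhodɪpɪθɪtɪɹɪ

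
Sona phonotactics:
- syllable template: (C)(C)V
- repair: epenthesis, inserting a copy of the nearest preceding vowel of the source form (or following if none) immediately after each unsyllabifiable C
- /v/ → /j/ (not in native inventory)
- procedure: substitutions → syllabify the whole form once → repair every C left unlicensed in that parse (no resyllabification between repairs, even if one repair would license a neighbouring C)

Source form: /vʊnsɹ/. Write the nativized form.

jʊnʊsʊɹʊ

Substitution: /v/ → /j/, giving /jʊnsɹ/.
Under (C)(C)V, the unsyllabifiable consonants are /n/, /s/, /ɹ/ (no codas are permitted; onsets may contain at most 2 consonants).
Epenthesis after each stranded consonant: /n/ → /nʊ/, /s/ → /sʊ/, /ɹ/ → /ɹʊ/.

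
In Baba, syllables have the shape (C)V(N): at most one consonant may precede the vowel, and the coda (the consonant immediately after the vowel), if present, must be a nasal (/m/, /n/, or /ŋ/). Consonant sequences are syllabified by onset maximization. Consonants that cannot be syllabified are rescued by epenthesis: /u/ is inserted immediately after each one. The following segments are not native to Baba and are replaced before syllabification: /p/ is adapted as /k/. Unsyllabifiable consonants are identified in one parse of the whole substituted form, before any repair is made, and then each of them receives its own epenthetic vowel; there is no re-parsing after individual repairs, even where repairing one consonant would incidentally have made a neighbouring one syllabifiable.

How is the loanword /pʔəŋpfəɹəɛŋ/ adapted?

Substitution: /p/ → /k/, giving /kʔəŋkfəɹəɛŋ/.
Under (C)V(N), the unsyllabifiable consonants are /k/, /k/ (only a nasal (/m/, /n/, or /ŋ/) is licensed in coda position; onsets are limited to one consonant).
Epenthesis after each stranded consonant: /k/ → /ku/, /k/ → /ku/.

kuʔəŋkufəɹəɛŋ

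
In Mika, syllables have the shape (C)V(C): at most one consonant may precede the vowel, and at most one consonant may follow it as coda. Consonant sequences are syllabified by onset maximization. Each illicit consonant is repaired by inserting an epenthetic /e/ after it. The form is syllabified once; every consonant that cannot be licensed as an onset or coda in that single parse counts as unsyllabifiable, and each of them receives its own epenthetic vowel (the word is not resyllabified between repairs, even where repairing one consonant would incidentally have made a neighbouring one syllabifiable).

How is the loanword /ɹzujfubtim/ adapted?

ɹezujfubtim

Under (C)V(C), the unsyllabifiable consonants are /ɹ/ (at most one coda consonant is licensed; onsets are limited to one consonant).
Inserting the epenthetic vowel yields /ɹ/ → /ɹe/.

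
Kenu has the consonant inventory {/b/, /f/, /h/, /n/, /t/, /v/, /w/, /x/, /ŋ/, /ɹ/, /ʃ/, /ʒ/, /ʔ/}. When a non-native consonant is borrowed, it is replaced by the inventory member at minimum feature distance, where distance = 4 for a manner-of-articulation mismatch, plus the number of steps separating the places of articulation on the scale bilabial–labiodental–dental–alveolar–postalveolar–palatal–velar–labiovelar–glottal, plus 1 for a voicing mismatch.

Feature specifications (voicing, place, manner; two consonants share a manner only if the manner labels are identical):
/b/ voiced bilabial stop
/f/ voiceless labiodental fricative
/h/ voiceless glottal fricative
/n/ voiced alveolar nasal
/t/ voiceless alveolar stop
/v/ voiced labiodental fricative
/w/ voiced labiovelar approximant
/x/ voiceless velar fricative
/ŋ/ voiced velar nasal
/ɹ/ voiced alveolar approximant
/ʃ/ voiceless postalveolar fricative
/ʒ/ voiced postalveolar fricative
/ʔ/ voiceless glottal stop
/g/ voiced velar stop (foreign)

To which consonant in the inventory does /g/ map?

/ʔ/ is closest: same manner (stop), place distance 2 (velar→glottal), voicing differs (+1); total 3. Next closest is /t/ at distance 4.

ʔ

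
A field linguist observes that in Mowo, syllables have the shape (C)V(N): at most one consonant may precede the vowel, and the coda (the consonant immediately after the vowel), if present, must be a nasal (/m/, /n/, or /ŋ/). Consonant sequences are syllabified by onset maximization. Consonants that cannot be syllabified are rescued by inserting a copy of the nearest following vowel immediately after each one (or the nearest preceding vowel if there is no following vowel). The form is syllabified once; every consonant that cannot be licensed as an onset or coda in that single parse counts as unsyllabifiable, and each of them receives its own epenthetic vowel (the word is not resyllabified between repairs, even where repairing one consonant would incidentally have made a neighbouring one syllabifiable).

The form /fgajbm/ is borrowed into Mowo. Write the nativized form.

fagajabama

The consonants /f/, /j/, /b/, /m/ cannot be parsed into a legal (C)V(N) syllable (only a nasal (/m/, /n/, or /ŋ/) is licensed in coda position; onsets are limited to one consonant).
Inserting the epenthetic vowel yields /f/ → /fa/, /j/ → /ja/, /b/ → /ba/, /m/ → /ma/.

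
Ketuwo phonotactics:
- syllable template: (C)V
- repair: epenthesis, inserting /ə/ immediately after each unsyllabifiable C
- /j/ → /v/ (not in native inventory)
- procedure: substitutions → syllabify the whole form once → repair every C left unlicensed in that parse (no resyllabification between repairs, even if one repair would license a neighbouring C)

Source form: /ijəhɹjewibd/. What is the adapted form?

ivəhəɹəvewibədə

Substitution: /j/ → /v/, giving /ivəhɹvewibd/.
Syllabifying with onset maximization leaves /h/, /ɹ/, /b/, /d/ stranded (no codas are permitted; onsets are limited to one consonant).
Epenthesis after each stranded consonant: /h/ → /hə/, /ɹ/ → /ɹə/, /b/ → /bə/, /d/ → /də/.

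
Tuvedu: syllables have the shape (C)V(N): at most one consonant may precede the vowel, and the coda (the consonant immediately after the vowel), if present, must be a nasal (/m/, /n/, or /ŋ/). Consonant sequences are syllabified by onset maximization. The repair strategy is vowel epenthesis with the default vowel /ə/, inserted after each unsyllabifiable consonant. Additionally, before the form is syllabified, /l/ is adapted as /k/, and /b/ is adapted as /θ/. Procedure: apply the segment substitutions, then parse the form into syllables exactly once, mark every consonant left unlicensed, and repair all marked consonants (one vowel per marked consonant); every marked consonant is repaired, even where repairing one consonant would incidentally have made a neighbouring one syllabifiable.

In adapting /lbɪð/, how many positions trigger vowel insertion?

2

After substitution the input is /kθɪð/.
The unsyllabifiable consonants are /k/, /ð/; each receives one epenthetic vowel.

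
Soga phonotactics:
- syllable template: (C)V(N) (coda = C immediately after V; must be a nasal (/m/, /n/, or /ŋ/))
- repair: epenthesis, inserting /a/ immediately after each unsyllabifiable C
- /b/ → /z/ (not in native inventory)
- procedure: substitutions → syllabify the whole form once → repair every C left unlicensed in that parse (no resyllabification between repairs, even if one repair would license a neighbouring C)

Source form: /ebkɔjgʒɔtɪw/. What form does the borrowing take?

ezakɔjagaʒɔtɪwa

Substitution: /b/ → /z/, giving /ezkɔjgʒɔtɪw/.
Syllabifying with onset maximization leaves /z/, /j/, /g/, /w/ stranded (only a nasal (/m/, /n/, or /ŋ/) is licensed in coda position; onsets are limited to one consonant).
Epenthesis after each stranded consonant: /z/ → /za/, /j/ → /ja/, /g/ → /ga/, /w/ → /wa/.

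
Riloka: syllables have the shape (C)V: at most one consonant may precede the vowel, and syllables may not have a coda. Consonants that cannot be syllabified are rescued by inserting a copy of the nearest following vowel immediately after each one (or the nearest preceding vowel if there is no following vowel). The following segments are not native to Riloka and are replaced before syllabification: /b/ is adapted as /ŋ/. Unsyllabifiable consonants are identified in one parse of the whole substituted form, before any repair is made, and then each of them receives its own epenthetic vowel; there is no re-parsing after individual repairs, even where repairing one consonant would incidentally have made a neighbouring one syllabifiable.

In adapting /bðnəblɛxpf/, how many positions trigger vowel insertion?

6

After substitution the input is /ŋðnəŋlɛxpf/.
The unsyllabifiable consonants are /ŋ/, /ð/, /ŋ/, /x/, /p/, /f/; each receives one epenthetic vowel.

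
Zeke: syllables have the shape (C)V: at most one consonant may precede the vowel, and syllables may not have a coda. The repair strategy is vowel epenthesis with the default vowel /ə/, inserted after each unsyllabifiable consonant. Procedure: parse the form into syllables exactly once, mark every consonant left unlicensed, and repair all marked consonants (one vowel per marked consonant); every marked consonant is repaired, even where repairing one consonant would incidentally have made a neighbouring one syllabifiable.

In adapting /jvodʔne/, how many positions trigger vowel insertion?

3

The unsyllabifiable consonants are /j/, /d/, /ʔ/; each receives one epenthetic vowel.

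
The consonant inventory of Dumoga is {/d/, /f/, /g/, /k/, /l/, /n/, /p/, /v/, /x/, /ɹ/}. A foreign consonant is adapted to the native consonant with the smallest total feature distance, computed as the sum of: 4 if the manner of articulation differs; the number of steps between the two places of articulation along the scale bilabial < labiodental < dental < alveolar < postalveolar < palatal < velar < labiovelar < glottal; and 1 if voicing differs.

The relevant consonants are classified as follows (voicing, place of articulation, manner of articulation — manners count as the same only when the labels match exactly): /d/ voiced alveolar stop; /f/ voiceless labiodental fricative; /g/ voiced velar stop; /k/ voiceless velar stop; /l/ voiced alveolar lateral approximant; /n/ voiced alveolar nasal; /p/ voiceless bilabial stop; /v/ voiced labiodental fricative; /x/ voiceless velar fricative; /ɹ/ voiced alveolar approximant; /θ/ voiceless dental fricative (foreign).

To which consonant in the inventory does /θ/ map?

f

/f/ is closest: same manner (fricative), place distance 1 (dental→labiodental), same voicing; total 1. Next closest is /v/ at distance 2.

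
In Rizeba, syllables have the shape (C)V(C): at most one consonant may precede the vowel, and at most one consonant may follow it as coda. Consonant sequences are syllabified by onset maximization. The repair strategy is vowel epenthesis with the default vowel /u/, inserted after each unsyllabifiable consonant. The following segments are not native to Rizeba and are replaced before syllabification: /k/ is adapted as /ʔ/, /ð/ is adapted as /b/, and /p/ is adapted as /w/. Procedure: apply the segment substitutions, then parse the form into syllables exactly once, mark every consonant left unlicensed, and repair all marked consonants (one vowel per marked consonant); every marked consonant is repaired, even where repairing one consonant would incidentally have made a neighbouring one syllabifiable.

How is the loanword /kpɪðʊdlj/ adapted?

Substitution: /k/ → /ʔ/, /p/ → /w/, /ð/ → /b/, giving /ʔwɪbʊdlj/.
Syllabifying with onset maximization leaves /ʔ/, /l/, /j/ stranded (at most one coda consonant is licensed; onsets are limited to one consonant).
Epenthesis after each stranded consonant: /ʔ/ → /ʔu/, /l/ → /lu/, /j/ → /ju/.

ʔuwɪbʊdluju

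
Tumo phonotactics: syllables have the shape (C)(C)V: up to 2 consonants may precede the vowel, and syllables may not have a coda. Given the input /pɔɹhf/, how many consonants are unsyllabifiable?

3

The consonants /ɹ/, /h/, /f/ cannot be parsed into a legal (C)(C)V syllable (no codas are permitted; onsets may contain at most 2 consonants).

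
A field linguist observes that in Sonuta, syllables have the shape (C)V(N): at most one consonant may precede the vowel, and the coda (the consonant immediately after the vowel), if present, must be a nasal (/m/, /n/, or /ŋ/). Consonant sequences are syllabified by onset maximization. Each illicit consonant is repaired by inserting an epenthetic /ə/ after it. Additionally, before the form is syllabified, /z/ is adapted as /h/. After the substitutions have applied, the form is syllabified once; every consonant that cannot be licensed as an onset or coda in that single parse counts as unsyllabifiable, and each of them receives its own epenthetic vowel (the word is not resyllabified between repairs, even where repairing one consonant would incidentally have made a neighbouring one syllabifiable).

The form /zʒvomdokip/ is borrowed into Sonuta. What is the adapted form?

həʒəvomdokipə

Substitution: /z/ → /h/, giving /hʒvomdokip/.
The consonants /h/, /ʒ/, /p/ cannot be parsed into a legal (C)V(N) syllable (only a nasal (/m/, /n/, or /ŋ/) is licensed in coda position; onsets are limited to one consonant).
Inserting the epenthetic vowel yields /h/ → /hə/, /ʒ/ → /ʒə/, /p/ → /pə/.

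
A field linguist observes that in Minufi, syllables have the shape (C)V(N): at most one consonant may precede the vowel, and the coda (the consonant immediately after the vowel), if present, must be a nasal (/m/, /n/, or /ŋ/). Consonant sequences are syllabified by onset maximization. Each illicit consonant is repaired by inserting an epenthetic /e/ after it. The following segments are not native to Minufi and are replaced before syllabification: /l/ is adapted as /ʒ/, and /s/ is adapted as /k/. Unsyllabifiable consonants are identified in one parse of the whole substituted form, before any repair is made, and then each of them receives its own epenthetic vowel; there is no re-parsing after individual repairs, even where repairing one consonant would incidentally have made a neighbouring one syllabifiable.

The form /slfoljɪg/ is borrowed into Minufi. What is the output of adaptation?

Substitution: /s/ → /k/, /l/ → /ʒ/, giving /kʒfoʒjɪg/.
The consonants /k/, /ʒ/, /ʒ/, /g/ cannot be parsed into a legal (C)V(N) syllable (only a nasal (/m/, /n/, or /ŋ/) is licensed in coda position; onsets are limited to one consonant).
Each unlicensed consonant becomes the onset of a new syllable: /k/ → /ke/, /ʒ/ → /ʒe/, /ʒ/ → /ʒe/, /g/ → /ge/.

keʒefoʒejɪge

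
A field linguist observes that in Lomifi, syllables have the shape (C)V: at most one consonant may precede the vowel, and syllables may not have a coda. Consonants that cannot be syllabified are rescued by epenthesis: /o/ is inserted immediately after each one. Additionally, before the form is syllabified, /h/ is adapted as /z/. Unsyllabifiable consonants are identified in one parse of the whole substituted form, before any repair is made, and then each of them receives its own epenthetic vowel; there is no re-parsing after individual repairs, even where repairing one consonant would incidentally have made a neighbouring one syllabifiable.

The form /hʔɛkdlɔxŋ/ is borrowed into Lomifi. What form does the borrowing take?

zoʔɛkodolɔxoŋo

Substitution: /h/ → /z/, giving /zʔɛkdlɔxŋ/.
Syllabifying with onset maximization leaves /z/, /k/, /d/, /x/, /ŋ/ stranded (no codas are permitted; onsets are limited to one consonant).
Epenthesis after each stranded consonant: /z/ → /zo/, /k/ → /ko/, /d/ → /do/, /x/ → /xo/, /ŋ/ → /ŋo/.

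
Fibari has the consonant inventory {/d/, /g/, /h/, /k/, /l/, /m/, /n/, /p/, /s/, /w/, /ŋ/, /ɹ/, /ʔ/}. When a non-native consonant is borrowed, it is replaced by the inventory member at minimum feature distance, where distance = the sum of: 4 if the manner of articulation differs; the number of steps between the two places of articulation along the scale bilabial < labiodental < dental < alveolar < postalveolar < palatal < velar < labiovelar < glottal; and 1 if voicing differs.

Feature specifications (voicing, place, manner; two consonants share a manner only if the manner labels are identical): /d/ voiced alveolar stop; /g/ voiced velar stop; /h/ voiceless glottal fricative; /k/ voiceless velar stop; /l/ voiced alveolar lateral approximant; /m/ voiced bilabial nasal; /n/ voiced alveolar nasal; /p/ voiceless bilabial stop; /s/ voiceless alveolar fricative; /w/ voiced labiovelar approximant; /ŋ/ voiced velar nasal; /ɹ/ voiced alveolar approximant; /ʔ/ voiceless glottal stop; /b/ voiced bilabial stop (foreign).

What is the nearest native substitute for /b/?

p

/p/ is closest: same manner (stop), place distance 0 (bilabial→bilabial), voicing differs (+1); total 1. Next closest is /d/ at distance 3.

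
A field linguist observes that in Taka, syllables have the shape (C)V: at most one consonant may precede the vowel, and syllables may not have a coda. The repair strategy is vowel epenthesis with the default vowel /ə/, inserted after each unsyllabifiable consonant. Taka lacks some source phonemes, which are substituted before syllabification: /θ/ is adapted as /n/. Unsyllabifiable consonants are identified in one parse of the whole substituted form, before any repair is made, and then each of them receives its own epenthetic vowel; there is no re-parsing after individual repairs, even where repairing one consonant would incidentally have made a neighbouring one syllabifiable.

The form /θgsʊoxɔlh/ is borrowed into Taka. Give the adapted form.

nəgəsʊoxɔləhə

Substitution: /θ/ → /n/, giving /ngsʊoxɔlh/.
Syllabifying with onset maximization leaves /n/, /g/, /l/, /h/ stranded (no codas are permitted; onsets are limited to one consonant).
Epenthesis after each stranded consonant: /n/ → /nə/, /g/ → /gə/, /l/ → /lə/, /h/ → /hə/.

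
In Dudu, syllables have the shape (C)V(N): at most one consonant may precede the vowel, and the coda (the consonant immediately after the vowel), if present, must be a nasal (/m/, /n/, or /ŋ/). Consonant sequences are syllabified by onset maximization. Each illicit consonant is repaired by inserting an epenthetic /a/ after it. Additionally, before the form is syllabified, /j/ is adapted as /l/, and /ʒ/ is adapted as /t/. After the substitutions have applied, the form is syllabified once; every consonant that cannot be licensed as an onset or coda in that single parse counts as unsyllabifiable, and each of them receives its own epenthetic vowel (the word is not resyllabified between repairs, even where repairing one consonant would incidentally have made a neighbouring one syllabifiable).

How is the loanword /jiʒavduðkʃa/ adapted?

Substitution: /j/ → /l/, /ʒ/ → /t/, giving /litavduðkʃa/.
The consonants /v/, /ð/, /k/ cannot be parsed into a legal (C)V(N) syllable (only a nasal (/m/, /n/, or /ŋ/) is licensed in coda position; onsets are limited to one consonant).
Each unlicensed consonant becomes the onset of a new syllable: /v/ → /va/, /ð/ → /ða/, /k/ → /ka/.

litavaduðakaʃa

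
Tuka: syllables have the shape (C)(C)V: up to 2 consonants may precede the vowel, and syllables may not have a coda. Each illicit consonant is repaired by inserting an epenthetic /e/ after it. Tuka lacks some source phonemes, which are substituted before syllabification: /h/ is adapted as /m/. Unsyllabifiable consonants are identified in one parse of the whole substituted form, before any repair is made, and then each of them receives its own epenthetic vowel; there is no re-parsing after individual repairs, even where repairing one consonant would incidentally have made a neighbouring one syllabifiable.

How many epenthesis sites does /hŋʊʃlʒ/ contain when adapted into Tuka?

After substitution the input is /mŋʊʃlʒ/.
The unsyllabifiable consonants are /ʃ/, /l/, /ʒ/; each receives one epenthetic vowel.

3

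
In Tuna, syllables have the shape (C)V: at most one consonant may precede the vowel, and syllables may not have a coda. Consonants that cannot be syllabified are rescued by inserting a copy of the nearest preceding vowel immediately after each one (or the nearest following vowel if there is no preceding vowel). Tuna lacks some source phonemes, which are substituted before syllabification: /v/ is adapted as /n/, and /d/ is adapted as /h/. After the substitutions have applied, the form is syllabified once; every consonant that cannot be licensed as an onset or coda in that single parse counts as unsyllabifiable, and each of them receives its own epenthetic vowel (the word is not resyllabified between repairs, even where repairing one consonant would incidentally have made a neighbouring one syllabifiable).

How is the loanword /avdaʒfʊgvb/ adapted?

Substitution: /v/ → /n/, /d/ → /h/, giving /anhaʒfʊgnb/.
Syllabifying with onset maximization leaves /n/, /ʒ/, /g/, /n/, /b/ stranded (no codas are permitted; onsets are limited to one consonant).
Inserting the epenthetic vowel yields /n/ → /na/, /ʒ/ → /ʒa/, /g/ → /gʊ/, /n/ → /nʊ/, /b/ → /bʊ/.

anahaʒafʊgʊnʊbʊ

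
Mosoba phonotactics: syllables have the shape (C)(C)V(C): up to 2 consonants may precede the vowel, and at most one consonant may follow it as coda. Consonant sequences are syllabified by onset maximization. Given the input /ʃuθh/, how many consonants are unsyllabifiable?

The consonants /h/ cannot be parsed into a legal (C)(C)V(C) syllable (at most one coda consonant is licensed; onsets may contain at most 2 consonants).

1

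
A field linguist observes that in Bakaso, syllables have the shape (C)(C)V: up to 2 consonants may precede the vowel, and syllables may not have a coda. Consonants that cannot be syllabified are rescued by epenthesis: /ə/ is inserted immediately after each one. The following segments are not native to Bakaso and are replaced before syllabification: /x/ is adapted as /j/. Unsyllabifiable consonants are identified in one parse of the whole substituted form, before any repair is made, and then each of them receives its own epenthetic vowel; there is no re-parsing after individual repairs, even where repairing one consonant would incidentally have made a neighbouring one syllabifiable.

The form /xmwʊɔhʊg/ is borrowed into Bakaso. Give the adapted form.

Substitution: /x/ → /j/, giving /jmwʊɔhʊg/.
The consonants /j/, /g/ cannot be parsed into a legal (C)(C)V syllable (no codas are permitted; onsets may contain at most 2 consonants).
Each unlicensed consonant becomes the onset of a new syllable: /j/ → /jə/, /g/ → /gə/.

jəmwʊɔhʊgə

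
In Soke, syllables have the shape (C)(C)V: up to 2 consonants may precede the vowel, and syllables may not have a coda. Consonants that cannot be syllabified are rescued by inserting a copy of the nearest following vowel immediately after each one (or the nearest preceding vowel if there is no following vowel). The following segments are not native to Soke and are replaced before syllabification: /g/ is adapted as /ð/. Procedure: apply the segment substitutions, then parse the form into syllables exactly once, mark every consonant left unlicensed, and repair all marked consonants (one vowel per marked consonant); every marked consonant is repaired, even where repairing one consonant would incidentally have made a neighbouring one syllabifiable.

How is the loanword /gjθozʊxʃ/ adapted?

ðojθozʊxʊʃʊ

Substitution: /g/ → /ð/, giving /ðjθozʊxʃ/.
Under (C)(C)V, the unsyllabifiable consonants are /ð/, /x/, /ʃ/ (no codas are permitted; onsets may contain at most 2 consonants).
Inserting the epenthetic vowel yields /ð/ → /ðo/, /x/ → /xʊ/, /ʃ/ → /ʃʊ/.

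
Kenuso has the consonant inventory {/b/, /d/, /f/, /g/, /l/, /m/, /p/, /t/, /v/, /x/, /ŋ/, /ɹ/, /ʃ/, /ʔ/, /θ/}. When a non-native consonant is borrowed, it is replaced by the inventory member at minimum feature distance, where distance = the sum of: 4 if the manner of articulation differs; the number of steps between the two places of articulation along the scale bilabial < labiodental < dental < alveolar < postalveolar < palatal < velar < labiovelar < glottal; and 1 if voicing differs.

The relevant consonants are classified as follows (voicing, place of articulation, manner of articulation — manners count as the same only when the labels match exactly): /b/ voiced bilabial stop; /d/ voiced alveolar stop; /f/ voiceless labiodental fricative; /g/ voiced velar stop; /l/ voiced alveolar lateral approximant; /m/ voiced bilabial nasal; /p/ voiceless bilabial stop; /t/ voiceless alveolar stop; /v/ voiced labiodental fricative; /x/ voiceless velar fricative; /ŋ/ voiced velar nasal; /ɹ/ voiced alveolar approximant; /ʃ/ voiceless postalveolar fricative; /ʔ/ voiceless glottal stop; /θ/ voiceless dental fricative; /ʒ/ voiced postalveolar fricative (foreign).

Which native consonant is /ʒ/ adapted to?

/ʃ/ is closest: same manner (fricative), place distance 0 (postalveolar→postalveolar), voicing differs (+1); total 1. Next closest is /v/ at distance 3.

ʃ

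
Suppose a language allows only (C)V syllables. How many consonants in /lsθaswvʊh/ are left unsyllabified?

5

The consonants /l/, /s/, /s/, /w/, /h/ cannot be parsed into a legal (C)V syllable (no codas are permitted; onsets are limited to one consonant).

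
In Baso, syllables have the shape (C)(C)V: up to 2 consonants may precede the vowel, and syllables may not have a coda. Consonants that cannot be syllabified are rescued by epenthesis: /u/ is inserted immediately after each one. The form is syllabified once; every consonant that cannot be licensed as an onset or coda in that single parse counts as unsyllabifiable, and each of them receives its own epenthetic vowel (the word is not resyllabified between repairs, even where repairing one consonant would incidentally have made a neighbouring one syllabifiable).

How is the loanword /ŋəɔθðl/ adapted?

ŋəɔθuðulu

Under (C)(C)V, the unsyllabifiable consonants are /θ/, /ð/, /l/ (no codas are permitted; onsets may contain at most 2 consonants).
Epenthesis after each stranded consonant: /θ/ → /θu/, /ð/ → /ðu/, /l/ → /lu/.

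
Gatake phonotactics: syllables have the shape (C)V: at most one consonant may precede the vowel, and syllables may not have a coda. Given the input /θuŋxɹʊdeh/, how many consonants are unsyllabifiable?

3

The consonants /ŋ/, /x/, /h/ cannot be parsed into a legal (C)V syllable (no codas are permitted; onsets are limited to one consonant).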